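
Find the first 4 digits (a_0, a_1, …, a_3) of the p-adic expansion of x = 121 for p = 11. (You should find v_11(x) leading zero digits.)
(a_0, …, a_3) = (0, 0, 1, 0)

v_11(121) = 2, so a_0 = ... = a_1 = 0. Factor out: x = 11^2 · u with u = 1 a unit in ℤ_11. Expand u iteratively via a_{v+i} = u_i mod 11, u_{i+1} = (u_i − a_{v+i})/11:
  u_0 = 1;  a_2 = 1;  u_1 = (u_0 − 1)/11 = 0
  u_1 = 0;  a_3 = 0;  u_2 = (u_1 − 0)/11 = 0
Digits: (0, 0, 1, 0).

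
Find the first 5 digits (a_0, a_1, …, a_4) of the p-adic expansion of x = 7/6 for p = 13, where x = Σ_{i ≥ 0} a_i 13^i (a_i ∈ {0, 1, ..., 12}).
(a_0, …, a_4) = (12, 10, 10, 10, 10)

v_13(7/6) = 0 (numerator and denominator both coprime to 13), so x ∈ ℤ_13^×. Compute digits iteratively via a_i = x_i mod 13, x_{i+1} = (x_i − a_i)/13, with x_0 = x:
  x_0 = 7/6;  a_0 = 12;  x_1 = (x_0 − 12)/13 = -5/6
  x_1 = -5/6;  a_1 = 10;  x_2 = (x_1 − 10)/13 = -5/6
  x_2 = -5/6;  a_2 = 10;  x_3 = (x_2 − 10)/13 = -5/6
  x_3 = -5/6;  a_3 = 10;  x_4 = (x_3 − 10)/13 = -5/6
  x_4 = -5/6;  a_4 = 10;  x_5 = (x_4 − 10)/13 = -5/6
Digits: (12, 10, 10, 10, 10).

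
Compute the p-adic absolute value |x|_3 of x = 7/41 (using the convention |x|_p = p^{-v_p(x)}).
|7/41|_3 = 1

Step 1 — compute v_3(x) by factoring powers of 3 out of the numerator and denominator: v_3(7/41) = 0. Step 2 — apply |x|_p = p^{-v_p(x)} = 3^{0} = 1.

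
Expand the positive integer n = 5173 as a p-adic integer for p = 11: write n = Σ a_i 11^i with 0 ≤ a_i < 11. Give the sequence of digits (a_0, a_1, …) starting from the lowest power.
(a_0, a_1, …) = (3, 8, 9, 3)

Repeated division by 11 gives the digits low-to-high: 5173 = 3 + 8·11^1 + 9·11^2 + 3·11^3. Digit sequence: (3, 8, 9, 3).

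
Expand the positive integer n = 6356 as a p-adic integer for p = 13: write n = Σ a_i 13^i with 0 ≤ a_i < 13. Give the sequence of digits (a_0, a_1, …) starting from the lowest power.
(a_0, a_1, …) = (12, 7, 11, 2)

Repeated division by 13 gives the digits low-to-high: 6356 = 12 + 7·13^1 + 11·13^2 + 2·13^3. Digit sequence: (12, 7, 11, 2).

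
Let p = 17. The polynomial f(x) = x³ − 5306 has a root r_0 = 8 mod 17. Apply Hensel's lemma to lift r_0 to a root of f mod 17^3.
r_2 = 42 (mod 4913)

Hensel: r_{i+1} = r_i − f(r_i)/f′(r_i) mod 17^{i+2}, where f′(x) = 3x². Iterate:
  r_0 = 8 (mod 17)
  r_1 = 42 (mod 289)
  r_2 = 42 (mod 4913)
Final: r = 42 with f(r) ≡ 0 mod 17^3.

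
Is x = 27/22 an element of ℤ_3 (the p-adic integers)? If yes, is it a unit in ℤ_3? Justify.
x ∈ ℤ_3 but not a unit; v_3(x) = 3 > 0

ℤ_3 = {x ∈ ℚ_3 : v_3(x) ≥ 0} and ℤ_3^× = {x ∈ ℤ_3 : v_3(x) = 0}. Here v_3(27/22) = v_3(num) − v_3(den) = 3; compare against these criteria.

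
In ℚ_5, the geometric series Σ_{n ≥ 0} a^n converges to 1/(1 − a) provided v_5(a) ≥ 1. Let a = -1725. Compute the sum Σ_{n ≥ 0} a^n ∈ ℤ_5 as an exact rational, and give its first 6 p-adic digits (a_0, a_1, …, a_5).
Σ a^n = 1/(1 − a) = 1/1726;  first 6 digits = (1, 0, 1, 1, 3, 1)

v_5(a) = 2 ≥ 1, so the series converges in ℤ_5 to 1/(1 − a) = 1/(1 − (-1725)) = 1/1726. Expand this rational in ℤ_5: compute digits iteratively via d_i = x_i mod 5, x_{i+1} = (x_i − d_i)/5. The first 6 digits are (1, 0, 1, 1, 3, 1).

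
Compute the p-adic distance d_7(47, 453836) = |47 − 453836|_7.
d_7(47, 453836) = 1/16807

Step 1 — x − y = 47 − 453836 = -453789. Step 2 — v_7(-453789) = 5 (factor: -453789 = −(7^5 · 27); the sign does not affect v_p). Step 3 — |x − y|_7 = 7^{-5} = 1/16807.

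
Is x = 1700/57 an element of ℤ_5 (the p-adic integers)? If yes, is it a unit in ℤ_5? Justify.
x ∈ ℤ_5 but not a unit; v_5(x) = 2 > 0

ℤ_5 = {x ∈ ℚ_5 : v_5(x) ≥ 0} and ℤ_5^× = {x ∈ ℤ_5 : v_5(x) = 0}. Here v_5(1700/57) = v_5(num) − v_5(den) = 2; compare against these criteria.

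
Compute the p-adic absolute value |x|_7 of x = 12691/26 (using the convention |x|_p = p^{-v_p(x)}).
|12691/26|_7 = 1/343

Step 1 — compute v_7(x) by factoring powers of 7 out of the numerator and denominator: v_7(12691/26) = 3. Step 2 — apply |x|_p = p^{-v_p(x)} = 7^{-3} = 1/343.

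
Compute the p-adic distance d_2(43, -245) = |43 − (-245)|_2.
d_2(43, -245) = 1/32

Step 1 — x − y = 43 − (-245) = 288. Step 2 — v_2(288) = 5 (factor: 288 = (2^5 · 9); the sign does not affect v_p). Step 3 — |x − y|_2 = 2^{-5} = 1/32.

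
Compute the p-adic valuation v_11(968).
v_11(968) = 2

v_11(n) is the largest exponent k such that 11^k divides n. Factor out: 968 = 11^2 · 8. (Sign doesn't affect v_p.) So v_11(968) = 2.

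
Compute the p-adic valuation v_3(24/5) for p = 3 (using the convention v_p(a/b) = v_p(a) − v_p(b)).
v_3(24/5) = 1

Factor powers of 3 from the numerator and denominator of the reduced fraction: 24 = 3^1 · 8 and 5 = 3^0 · 5. Apply v_p(a/b) = v_p(a) − v_p(b): v_3(24/5) = 1 − 0 = 1.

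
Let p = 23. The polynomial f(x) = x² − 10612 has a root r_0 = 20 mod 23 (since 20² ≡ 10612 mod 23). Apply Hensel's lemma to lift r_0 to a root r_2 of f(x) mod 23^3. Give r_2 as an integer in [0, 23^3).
r_2 = 5724 (mod 12167)

Hensel's recurrence: r_{i+1} = r_i − f(r_i)·(f′(r_i))^{-1} mod 23^{i+2}, with f′(x) = 2x. Iterate:
  r_0 = 20 (mod 23)
  r_1 = 434 (mod 529)
  r_2 = 5724 (mod 12167)
Final: r_2 = 5724, and one checks f(r_2) ≡ 0 mod 23^3.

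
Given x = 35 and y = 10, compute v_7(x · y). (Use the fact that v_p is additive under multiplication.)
v_7(350) = 1

v_p(x) = 1 (factor: 35 = 7^1 · 5); v_p(y) = 0 (factor: 10 = 7^0 · 10). Additivity: v_p(xy) = v_p(x) + v_p(y) = 1 + 0 = 1. (Direct check: xy = 350 = 7^1 · (50).)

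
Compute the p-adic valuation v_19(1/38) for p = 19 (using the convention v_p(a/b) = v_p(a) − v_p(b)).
v_19(1/38) = -1

Factor powers of 19 from the numerator and denominator of the reduced fraction: 1 = 19^0 · 1 and 38 = 19^1 · 2. Apply v_p(a/b) = v_p(a) − v_p(b): v_19(1/38) = 0 − 1 = -1.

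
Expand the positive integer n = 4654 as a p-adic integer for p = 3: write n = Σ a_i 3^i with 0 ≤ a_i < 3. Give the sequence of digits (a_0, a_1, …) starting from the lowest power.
(a_0, a_1, …) = (1, 0, 1, 1, 0, 1, 0, 2)

Repeated division by 3 gives the digits low-to-high: 4654 = 1 + 1·3^2 + 1·3^3 + 1·3^5 + 2·3^7. Digit sequence: (1, 0, 1, 1, 0, 1, 0, 2).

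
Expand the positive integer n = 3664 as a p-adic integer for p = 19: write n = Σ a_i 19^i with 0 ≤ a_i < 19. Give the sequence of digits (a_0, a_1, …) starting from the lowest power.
(a_0, a_1, …) = (16, 2, 10)

Repeated division by 19 gives the digits low-to-high: 3664 = 16 + 2·19^1 + 10·19^2. Digit sequence: (16, 2, 10).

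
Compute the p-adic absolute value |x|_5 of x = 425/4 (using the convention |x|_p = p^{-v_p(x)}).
|425/4|_5 = 1/25

Step 1 — compute v_5(x) by factoring powers of 5 out of the numerator and denominator: v_5(425/4) = 2. Step 2 — apply |x|_p = p^{-v_p(x)} = 5^{-2} = 1/25.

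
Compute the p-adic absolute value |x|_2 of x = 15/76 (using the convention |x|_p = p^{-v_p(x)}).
|15/76|_2 = 4

Step 1 — compute v_2(x) by factoring powers of 2 out of the numerator and denominator: v_2(15/76) = -2. Step 2 — apply |x|_p = p^{-v_p(x)} = 2^{2} = 4.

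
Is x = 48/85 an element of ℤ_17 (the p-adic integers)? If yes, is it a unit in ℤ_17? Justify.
x ∉ ℤ_17 (v_17(x) = -1 < 0)

ℤ_17 = {x ∈ ℚ_17 : v_17(x) ≥ 0} and ℤ_17^× = {x ∈ ℤ_17 : v_17(x) = 0}. Here v_17(48/85) = v_17(num) − v_17(den) = -1; compare against these criteria.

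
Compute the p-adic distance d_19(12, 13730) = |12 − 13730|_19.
d_19(12, 13730) = 1/6859

Step 1 — x − y = 12 − 13730 = -13718. Step 2 — v_19(-13718) = 3 (factor: -13718 = −(19^3 · 2); the sign does not affect v_p). Step 3 — |x − y|_19 = 19^{-3} = 1/6859.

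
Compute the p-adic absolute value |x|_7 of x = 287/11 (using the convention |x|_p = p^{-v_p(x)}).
|287/11|_7 = 1/7

Step 1 — compute v_7(x) by factoring powers of 7 out of the numerator and denominator: v_7(287/11) = 1. Step 2 — apply |x|_p = p^{-v_p(x)} = 7^{-1} = 1/7.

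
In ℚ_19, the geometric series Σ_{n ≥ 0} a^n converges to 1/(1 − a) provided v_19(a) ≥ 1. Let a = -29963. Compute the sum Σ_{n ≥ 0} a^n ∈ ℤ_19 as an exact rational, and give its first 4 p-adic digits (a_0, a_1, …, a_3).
Σ a^n = 1/(1 − a) = 1/29964;  first 4 digits = (1, 0, 12, 14)

v_19(a) = 2 ≥ 1, so the series converges in ℤ_19 to 1/(1 − a) = 1/(1 − (-29963)) = 1/29964. Expand this rational in ℤ_19: compute digits iteratively via d_i = x_i mod 19, x_{i+1} = (x_i − d_i)/19. The first 4 digits are (1, 0, 12, 14).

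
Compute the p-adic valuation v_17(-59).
v_17(-59) = 0

v_17(n) is the largest exponent k such that 17^k divides n. Factor out: -59 = -17^0 · 59. (Sign doesn't affect v_p.) So v_17(-59) = 0.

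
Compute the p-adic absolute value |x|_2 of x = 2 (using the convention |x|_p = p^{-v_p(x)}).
|2|_2 = 1/2

Step 1 — compute v_2(x) by factoring powers of 2 out of the numerator and denominator: v_2(2) = 1. Step 2 — apply |x|_p = p^{-v_p(x)} = 2^{-1} = 1/2.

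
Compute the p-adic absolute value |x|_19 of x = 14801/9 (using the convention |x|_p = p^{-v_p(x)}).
|14801/9|_19 = 1/361

Step 1 — compute v_19(x) by factoring powers of 19 out of the numerator and denominator: v_19(14801/9) = 2. Step 2 — apply |x|_p = p^{-v_p(x)} = 19^{-2} = 1/361.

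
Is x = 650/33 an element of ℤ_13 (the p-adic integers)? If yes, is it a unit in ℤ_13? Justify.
x ∈ ℤ_13 but not a unit; v_13(x) = 1 > 0

ℤ_13 = {x ∈ ℚ_13 : v_13(x) ≥ 0} and ℤ_13^× = {x ∈ ℤ_13 : v_13(x) = 0}. Here v_13(650/33) = v_13(num) − v_13(den) = 1; compare against these criteria.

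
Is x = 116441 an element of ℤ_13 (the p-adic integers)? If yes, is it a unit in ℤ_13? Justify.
x ∈ ℤ_13 but not a unit; v_13(x) = 3 > 0

ℤ_13 = {x ∈ ℚ_13 : v_13(x) ≥ 0} and ℤ_13^× = {x ∈ ℤ_13 : v_13(x) = 0}. Here v_13(116441) = v_13(num) − v_13(den) = 3; compare against these criteria.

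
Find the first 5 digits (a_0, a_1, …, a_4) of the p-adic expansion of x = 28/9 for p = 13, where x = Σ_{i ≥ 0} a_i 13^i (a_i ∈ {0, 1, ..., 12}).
(a_0, …, a_4) = (6, 7, 11, 2, 7)

v_13(28/9) = 0 (numerator and denominator both coprime to 13), so x ∈ ℤ_13^×. Compute digits iteratively via a_i = x_i mod 13, x_{i+1} = (x_i − a_i)/13, with x_0 = x:
  x_0 = 28/9;  a_0 = 6;  x_1 = (x_0 − 6)/13 = -2/9
  x_1 = -2/9;  a_1 = 7;  x_2 = (x_1 − 7)/13 = -5/9
  x_2 = -5/9;  a_2 = 11;  x_3 = (x_2 − 11)/13 = -8/9
  x_3 = -8/9;  a_3 = 2;  x_4 = (x_3 − 2)/13 = -2/9
  x_4 = -2/9;  a_4 = 7;  x_5 = (x_4 − 7)/13 = -5/9
Digits: (6, 7, 11, 2, 7).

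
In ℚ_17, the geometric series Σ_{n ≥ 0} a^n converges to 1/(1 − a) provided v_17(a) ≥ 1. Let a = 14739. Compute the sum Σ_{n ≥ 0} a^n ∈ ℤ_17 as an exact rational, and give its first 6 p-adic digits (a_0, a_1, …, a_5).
Σ a^n = 1/(1 − a) = -1/14738;  first 6 digits = (1, 0, 0, 3, 0, 0)

v_17(a) = 3 ≥ 1, so the series converges in ℤ_17 to 1/(1 − a) = 1/(1 − 14739) = -1/14738. Expand this rational in ℤ_17: compute digits iteratively via d_i = x_i mod 17, x_{i+1} = (x_i − d_i)/17. The first 6 digits are (1, 0, 0, 3, 0, 0).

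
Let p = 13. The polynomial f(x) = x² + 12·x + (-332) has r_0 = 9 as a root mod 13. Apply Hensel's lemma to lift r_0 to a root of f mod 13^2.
r_1 = 87 (mod 169)

Hensel: r_{i+1} = r_i − f(r_i)·(f′(r_i))^{-1} mod 13^{i+2}, f′(x) = 2x + 12. Iterate:
  r_0 = 9 (mod 13)
  r_1 = 87 (mod 169)
Final: r = 87 satisfies f(r) ≡ 0 mod 13^2.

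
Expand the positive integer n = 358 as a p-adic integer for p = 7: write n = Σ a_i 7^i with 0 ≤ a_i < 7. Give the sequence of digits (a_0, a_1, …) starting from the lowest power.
(a_0, a_1, …) = (1, 2, 0, 1)

Repeated division by 7 gives the digits low-to-high: 358 = 1 + 2·7^1 + 1·7^3. Digit sequence: (1, 2, 0, 1).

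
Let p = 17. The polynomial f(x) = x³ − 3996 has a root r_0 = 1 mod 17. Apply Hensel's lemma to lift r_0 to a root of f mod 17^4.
r_3 = 38710 (mod 83521)

Hensel: r_{i+1} = r_i − f(r_i)/f′(r_i) mod 17^{i+2}, where f′(x) = 3x². Iterate:
  r_0 = 1 (mod 17)
  r_1 = 273 (mod 289)
  r_2 = 4319 (mod 4913)
  r_3 = 38710 (mod 83521)
Final: r = 38710 with f(r) ≡ 0 mod 17^4.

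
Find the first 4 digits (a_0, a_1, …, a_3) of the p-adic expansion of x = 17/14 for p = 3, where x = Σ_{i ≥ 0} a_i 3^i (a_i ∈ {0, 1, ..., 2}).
(a_0, …, a_3) = (1, 2, 0, 0)

v_3(17/14) = 0 (numerator and denominator both coprime to 3), so x ∈ ℤ_3^×. Compute digits iteratively via a_i = x_i mod 3, x_{i+1} = (x_i − a_i)/3, with x_0 = x:
  x_0 = 17/14;  a_0 = 1;  x_1 = (x_0 − 1)/3 = 1/14
  x_1 = 1/14;  a_1 = 2;  x_2 = (x_1 − 2)/3 = -9/14
  x_2 = -9/14;  a_2 = 0;  x_3 = (x_2 − 0)/3 = -3/14
  x_3 = -3/14;  a_3 = 0;  x_4 = (x_3 − 0)/3 = -1/14
Digits: (1, 2, 0, 0).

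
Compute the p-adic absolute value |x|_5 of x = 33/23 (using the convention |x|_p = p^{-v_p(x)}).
|33/23|_5 = 1

Step 1 — compute v_5(x) by factoring powers of 5 out of the numerator and denominator: v_5(33/23) = 0. Step 2 — apply |x|_p = p^{-v_p(x)} = 5^{0} = 1.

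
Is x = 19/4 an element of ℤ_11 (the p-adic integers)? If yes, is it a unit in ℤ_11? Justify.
x ∈ ℤ_11^× (unit); v_11(x) = 0

ℤ_11 = {x ∈ ℚ_11 : v_11(x) ≥ 0} and ℤ_11^× = {x ∈ ℤ_11 : v_11(x) = 0}. Here v_11(19/4) = v_11(num) − v_11(den) = 0; compare against these criteria.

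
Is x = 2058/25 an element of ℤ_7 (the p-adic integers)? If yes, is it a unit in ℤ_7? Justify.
x ∈ ℤ_7 but not a unit; v_7(x) = 3 > 0

ℤ_7 = {x ∈ ℚ_7 : v_7(x) ≥ 0} and ℤ_7^× = {x ∈ ℤ_7 : v_7(x) = 0}. Here v_7(2058/25) = v_7(num) − v_7(den) = 3; compare against these criteria.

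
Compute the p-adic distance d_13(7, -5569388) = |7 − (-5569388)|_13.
d_13(7, -5569388) = 1/371293

Step 1 — x − y = 7 − (-5569388) = 5569395. Step 2 — v_13(5569395) = 5 (factor: 5569395 = (13^5 · 15); the sign does not affect v_p). Step 3 — |x − y|_13 = 13^{-5} = 1/371293.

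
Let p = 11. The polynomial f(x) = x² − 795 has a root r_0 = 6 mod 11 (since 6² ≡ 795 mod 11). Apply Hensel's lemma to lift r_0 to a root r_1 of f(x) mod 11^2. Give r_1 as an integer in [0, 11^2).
r_1 = 39 (mod 121)

Hensel's recurrence: r_{i+1} = r_i − f(r_i)·(f′(r_i))^{-1} mod 11^{i+2}, with f′(x) = 2x. Iterate:
  r_0 = 6 (mod 11)
  r_1 = 39 (mod 121)
Final: r_1 = 39, and one checks f(r_1) ≡ 0 mod 11^2.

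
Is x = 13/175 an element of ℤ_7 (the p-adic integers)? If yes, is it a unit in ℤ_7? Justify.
x ∉ ℤ_7 (v_7(x) = -1 < 0)

ℤ_7 = {x ∈ ℚ_7 : v_7(x) ≥ 0} and ℤ_7^× = {x ∈ ℤ_7 : v_7(x) = 0}. Here v_7(13/175) = v_7(num) − v_7(den) = -1; compare against these criteria.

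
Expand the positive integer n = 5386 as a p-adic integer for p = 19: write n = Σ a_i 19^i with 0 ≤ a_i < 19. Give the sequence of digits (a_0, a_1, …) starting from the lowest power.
(a_0, a_1, …) = (9, 17, 14)

Repeated division by 19 gives the digits low-to-high: 5386 = 9 + 17·19^1 + 14·19^2. Digit sequence: (9, 17, 14).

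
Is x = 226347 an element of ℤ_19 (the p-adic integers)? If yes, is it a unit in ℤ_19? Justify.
x ∈ ℤ_19 but not a unit; v_19(x) = 3 > 0

ℤ_19 = {x ∈ ℚ_19 : v_19(x) ≥ 0} and ℤ_19^× = {x ∈ ℤ_19 : v_19(x) = 0}. Here v_19(226347) = v_19(num) − v_19(den) = 3; compare against these criteria.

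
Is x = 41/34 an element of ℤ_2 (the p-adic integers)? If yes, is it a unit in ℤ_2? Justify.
x ∉ ℤ_2 (v_2(x) = -1 < 0)

ℤ_2 = {x ∈ ℚ_2 : v_2(x) ≥ 0} and ℤ_2^× = {x ∈ ℤ_2 : v_2(x) = 0}. Here v_2(41/34) = v_2(num) − v_2(den) = -1; compare against these criteria.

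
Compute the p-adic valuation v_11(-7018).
v_11(-7018) = 2

v_11(n) is the largest exponent k such that 11^k divides n. Factor out: -7018 = -11^2 · 58. (Sign doesn't affect v_p.) So v_11(-7018) = 2.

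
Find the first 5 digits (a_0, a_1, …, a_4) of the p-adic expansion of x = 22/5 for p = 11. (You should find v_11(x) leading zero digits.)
(a_0, …, a_4) = (0, 7, 6, 6, 6)

v_11(22/5) = 1, so a_0 = ... = a_0 = 0. Factor out: x = 11^1 · u with u = 2/5 a unit in ℤ_11. Expand u iteratively via a_{v+i} = u_i mod 11, u_{i+1} = (u_i − a_{v+i})/11:
  u_0 = 2/5;  a_1 = 7;  u_1 = (u_0 − 7)/11 = -3/5
  u_1 = -3/5;  a_2 = 6;  u_2 = (u_1 − 6)/11 = -3/5
  u_2 = -3/5;  a_3 = 6;  u_3 = (u_2 − 6)/11 = -3/5
  u_3 = -3/5;  a_4 = 6;  u_4 = (u_3 − 6)/11 = -3/5
Digits: (0, 7, 6, 6, 6).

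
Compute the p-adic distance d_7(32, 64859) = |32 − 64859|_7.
d_7(32, 64859) = 1/2401

Step 1 — x − y = 32 − 64859 = -64827. Step 2 — v_7(-64827) = 4 (factor: -64827 = −(7^4 · 27); the sign does not affect v_p). Step 3 — |x − y|_7 = 7^{-4} = 1/2401.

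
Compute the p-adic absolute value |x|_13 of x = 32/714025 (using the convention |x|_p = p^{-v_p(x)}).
|32/714025|_13 = 28561

Step 1 — compute v_13(x) by factoring powers of 13 out of the numerator and denominator: v_13(32/714025) = -4. Step 2 — apply |x|_p = p^{-v_p(x)} = 13^{4} = 28561.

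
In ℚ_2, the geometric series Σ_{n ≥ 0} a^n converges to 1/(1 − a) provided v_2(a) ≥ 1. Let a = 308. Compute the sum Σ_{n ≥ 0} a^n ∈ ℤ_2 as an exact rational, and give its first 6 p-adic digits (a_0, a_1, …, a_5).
Σ a^n = 1/(1 − a) = -1/307;  first 6 digits = (1, 0, 1, 0, 0, 0)

v_2(a) = 2 ≥ 1, so the series converges in ℤ_2 to 1/(1 − a) = 1/(1 − 308) = -1/307. Expand this rational in ℤ_2: compute digits iteratively via d_i = x_i mod 2, x_{i+1} = (x_i − d_i)/2. The first 6 digits are (1, 0, 1, 0, 0, 0).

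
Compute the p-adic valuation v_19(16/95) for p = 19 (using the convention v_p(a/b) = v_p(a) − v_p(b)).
v_19(16/95) = -1

Factor powers of 19 from the numerator and denominator of the reduced fraction: 16 = 19^0 · 16 and 95 = 19^1 · 5. Apply v_p(a/b) = v_p(a) − v_p(b): v_19(16/95) = 0 − 1 = -1.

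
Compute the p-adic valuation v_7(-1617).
v_7(-1617) = 2

v_7(n) is the largest exponent k such that 7^k divides n. Factor out: -1617 = -7^2 · 33. (Sign doesn't affect v_p.) So v_7(-1617) = 2.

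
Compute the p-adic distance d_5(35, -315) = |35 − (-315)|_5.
d_5(35, -315) = 1/25

Step 1 — x − y = 35 − (-315) = 350. Step 2 — v_5(350) = 2 (factor: 350 = (5^2 · 14); the sign does not affect v_p). Step 3 — |x − y|_5 = 5^{-2} = 1/25.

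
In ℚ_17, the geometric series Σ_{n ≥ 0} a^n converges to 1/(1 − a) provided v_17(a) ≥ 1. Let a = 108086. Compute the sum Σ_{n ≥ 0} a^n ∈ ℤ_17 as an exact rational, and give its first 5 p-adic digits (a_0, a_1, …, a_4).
Σ a^n = 1/(1 − a) = -1/108085;  first 5 digits = (1, 0, 0, 5, 1)

v_17(a) = 3 ≥ 1, so the series converges in ℤ_17 to 1/(1 − a) = 1/(1 − 108086) = -1/108085. Expand this rational in ℤ_17: compute digits iteratively via d_i = x_i mod 17, x_{i+1} = (x_i − d_i)/17. The first 5 digits are (1, 0, 0, 5, 1).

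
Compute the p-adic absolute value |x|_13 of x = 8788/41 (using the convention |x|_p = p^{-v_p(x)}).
|8788/41|_13 = 1/2197

Step 1 — compute v_13(x) by factoring powers of 13 out of the numerator and denominator: v_13(8788/41) = 3. Step 2 — apply |x|_p = p^{-v_p(x)} = 13^{-3} = 1/2197.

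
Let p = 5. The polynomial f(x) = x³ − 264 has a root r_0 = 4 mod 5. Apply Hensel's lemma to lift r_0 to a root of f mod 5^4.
r_3 = 529 (mod 625)

Hensel: r_{i+1} = r_i − f(r_i)/f′(r_i) mod 5^{i+2}, where f′(x) = 3x². Iterate:
  r_0 = 4 (mod 5)
  r_1 = 4 (mod 25)
  r_2 = 29 (mod 125)
  r_3 = 529 (mod 625)
Final: r = 529 with f(r) ≡ 0 mod 5^4.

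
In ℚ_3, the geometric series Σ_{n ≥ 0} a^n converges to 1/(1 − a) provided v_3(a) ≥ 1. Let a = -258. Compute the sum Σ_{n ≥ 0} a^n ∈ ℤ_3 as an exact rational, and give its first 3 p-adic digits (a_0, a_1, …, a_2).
Σ a^n = 1/(1 − a) = 1/259;  first 3 digits = (1, 1, 2)

v_3(a) = 1 ≥ 1, so the series converges in ℤ_3 to 1/(1 − a) = 1/(1 − (-258)) = 1/259. Expand this rational in ℤ_3: compute digits iteratively via d_i = x_i mod 3, x_{i+1} = (x_i − d_i)/3. The first 3 digits are (1, 1, 2).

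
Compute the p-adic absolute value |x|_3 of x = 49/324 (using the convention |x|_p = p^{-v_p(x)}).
|49/324|_3 = 81

Step 1 — compute v_3(x) by factoring powers of 3 out of the numerator and denominator: v_3(49/324) = -4. Step 2 — apply |x|_p = p^{-v_p(x)} = 3^{4} = 81.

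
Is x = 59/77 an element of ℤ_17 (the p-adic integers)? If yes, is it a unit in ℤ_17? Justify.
x ∈ ℤ_17^× (unit); v_17(x) = 0

ℤ_17 = {x ∈ ℚ_17 : v_17(x) ≥ 0} and ℤ_17^× = {x ∈ ℤ_17 : v_17(x) = 0}. Here v_17(59/77) = v_17(num) − v_17(den) = 0; compare against these criteria.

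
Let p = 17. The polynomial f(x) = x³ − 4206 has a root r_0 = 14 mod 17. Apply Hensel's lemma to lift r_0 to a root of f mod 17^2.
r_1 = 218 (mod 289)

Hensel: r_{i+1} = r_i − f(r_i)/f′(r_i) mod 17^{i+2}, where f′(x) = 3x². Iterate:
  r_0 = 14 (mod 17)
  r_1 = 218 (mod 289)
Final: r = 218 with f(r) ≡ 0 mod 17^2.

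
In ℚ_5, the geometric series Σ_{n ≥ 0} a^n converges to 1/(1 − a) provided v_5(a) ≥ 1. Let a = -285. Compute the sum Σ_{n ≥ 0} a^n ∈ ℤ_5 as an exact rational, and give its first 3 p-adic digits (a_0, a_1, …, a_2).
Σ a^n = 1/(1 − a) = 1/286;  first 3 digits = (1, 3, 2)

v_5(a) = 1 ≥ 1, so the series converges in ℤ_5 to 1/(1 − a) = 1/(1 − (-285)) = 1/286. Expand this rational in ℤ_5: compute digits iteratively via d_i = x_i mod 5, x_{i+1} = (x_i − d_i)/5. The first 3 digits are (1, 3, 2).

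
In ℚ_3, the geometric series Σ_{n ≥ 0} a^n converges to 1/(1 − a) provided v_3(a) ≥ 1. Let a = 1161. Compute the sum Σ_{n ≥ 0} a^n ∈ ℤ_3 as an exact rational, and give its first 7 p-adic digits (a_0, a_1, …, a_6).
Σ a^n = 1/(1 − a) = -1/1160;  first 7 digits = (1, 0, 0, 1, 2, 1, 2)

v_3(a) = 3 ≥ 1, so the series converges in ℤ_3 to 1/(1 − a) = 1/(1 − 1161) = -1/1160. Expand this rational in ℤ_3: compute digits iteratively via d_i = x_i mod 3, x_{i+1} = (x_i − d_i)/3. The first 7 digits are (1, 0, 0, 1, 2, 1, 2).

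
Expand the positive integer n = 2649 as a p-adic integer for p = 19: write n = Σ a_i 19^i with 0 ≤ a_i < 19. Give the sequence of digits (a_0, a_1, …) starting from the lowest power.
(a_0, a_1, …) = (8, 6, 7)

Repeated division by 19 gives the digits low-to-high: 2649 = 8 + 6·19^1 + 7·19^2. Digit sequence: (8, 6, 7).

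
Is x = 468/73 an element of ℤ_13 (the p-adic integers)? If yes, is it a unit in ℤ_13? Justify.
x ∈ ℤ_13 but not a unit; v_13(x) = 1 > 0

ℤ_13 = {x ∈ ℚ_13 : v_13(x) ≥ 0} and ℤ_13^× = {x ∈ ℤ_13 : v_13(x) = 0}. Here v_13(468/73) = v_13(num) − v_13(den) = 1; compare against these criteria.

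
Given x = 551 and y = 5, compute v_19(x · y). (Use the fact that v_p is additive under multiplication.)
v_19(2755) = 1

v_p(x) = 1 (factor: 551 = 19^1 · 29); v_p(y) = 0 (factor: 5 = 19^0 · 5). Additivity: v_p(xy) = v_p(x) + v_p(y) = 1 + 0 = 1. (Direct check: xy = 2755 = 19^1 · (145).)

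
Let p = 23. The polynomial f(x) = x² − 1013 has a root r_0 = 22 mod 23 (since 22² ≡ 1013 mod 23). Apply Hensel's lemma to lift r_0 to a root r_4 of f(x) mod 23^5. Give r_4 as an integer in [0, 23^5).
r_4 = 3911448 (mod 6436343)

Hensel's recurrence: r_{i+1} = r_i − f(r_i)·(f′(r_i))^{-1} mod 23^{i+2}, with f′(x) = 2x. Iterate:
  r_0 = 22 (mod 23)
  r_1 = 22 (mod 529)
  r_2 = 5841 (mod 12167)
  r_3 = 273515 (mod 279841)
  r_4 = 3911448 (mod 6436343)
Final: r_4 = 3911448, and one checks f(r_4) ≡ 0 mod 23^5.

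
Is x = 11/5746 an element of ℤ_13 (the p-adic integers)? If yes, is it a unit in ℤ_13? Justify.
x ∉ ℤ_13 (v_13(x) = -2 < 0)

ℤ_13 = {x ∈ ℚ_13 : v_13(x) ≥ 0} and ℤ_13^× = {x ∈ ℤ_13 : v_13(x) = 0}. Here v_13(11/5746) = v_13(num) − v_13(den) = -2; compare against these criteria.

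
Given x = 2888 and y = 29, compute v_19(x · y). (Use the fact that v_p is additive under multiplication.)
v_19(83752) = 2

v_p(x) = 2 (factor: 2888 = 19^2 · 8); v_p(y) = 0 (factor: 29 = 19^0 · 29). Additivity: v_p(xy) = v_p(x) + v_p(y) = 2 + 0 = 2. (Direct check: xy = 83752 = 19^2 · (232).)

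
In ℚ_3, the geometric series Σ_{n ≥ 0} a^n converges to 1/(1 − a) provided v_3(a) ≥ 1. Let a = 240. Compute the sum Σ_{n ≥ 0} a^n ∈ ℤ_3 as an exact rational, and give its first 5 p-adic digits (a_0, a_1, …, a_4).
Σ a^n = 1/(1 − a) = -1/239;  first 5 digits = (1, 2, 0, 2, 0)

v_3(a) = 1 ≥ 1, so the series converges in ℤ_3 to 1/(1 − a) = 1/(1 − 240) = -1/239. Expand this rational in ℤ_3: compute digits iteratively via d_i = x_i mod 3, x_{i+1} = (x_i − d_i)/3. The first 5 digits are (1, 2, 0, 2, 0).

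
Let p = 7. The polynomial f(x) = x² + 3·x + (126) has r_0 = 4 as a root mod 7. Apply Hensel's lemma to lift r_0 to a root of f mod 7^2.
r_1 = 39 (mod 49)

Hensel: r_{i+1} = r_i − f(r_i)·(f′(r_i))^{-1} mod 7^{i+2}, f′(x) = 2x + 3. Iterate:
  r_0 = 4 (mod 7)
  r_1 = 39 (mod 49)
Final: r = 39 satisfies f(r) ≡ 0 mod 7^2.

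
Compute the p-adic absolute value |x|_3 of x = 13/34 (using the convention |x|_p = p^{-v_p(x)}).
|13/34|_3 = 1

Step 1 — compute v_3(x) by factoring powers of 3 out of the numerator and denominator: v_3(13/34) = 0. Step 2 — apply |x|_p = p^{-v_p(x)} = 3^{0} = 1.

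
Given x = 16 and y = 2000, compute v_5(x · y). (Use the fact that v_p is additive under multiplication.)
v_5(32000) = 3

v_p(x) = 0 (factor: 16 = 5^0 · 16); v_p(y) = 3 (factor: 2000 = 5^3 · 16). Additivity: v_p(xy) = v_p(x) + v_p(y) = 0 + 3 = 3. (Direct check: xy = 32000 = 5^3 · (256).)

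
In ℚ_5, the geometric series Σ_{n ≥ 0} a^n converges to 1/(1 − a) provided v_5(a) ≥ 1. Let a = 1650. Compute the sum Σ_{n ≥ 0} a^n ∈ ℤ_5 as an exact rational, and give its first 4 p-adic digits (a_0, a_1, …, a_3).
Σ a^n = 1/(1 − a) = -1/1649;  first 4 digits = (1, 0, 1, 3)

v_5(a) = 2 ≥ 1, so the series converges in ℤ_5 to 1/(1 − a) = 1/(1 − 1650) = -1/1649. Expand this rational in ℤ_5: compute digits iteratively via d_i = x_i mod 5, x_{i+1} = (x_i − d_i)/5. The first 4 digits are (1, 0, 1, 3).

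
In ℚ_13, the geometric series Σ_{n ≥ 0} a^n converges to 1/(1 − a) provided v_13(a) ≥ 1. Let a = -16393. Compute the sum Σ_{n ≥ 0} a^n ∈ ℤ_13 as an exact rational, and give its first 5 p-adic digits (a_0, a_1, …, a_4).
Σ a^n = 1/(1 − a) = 1/16394;  first 5 digits = (1, 0, 7, 5, 9)

v_13(a) = 2 ≥ 1, so the series converges in ℤ_13 to 1/(1 − a) = 1/(1 − (-16393)) = 1/16394. Expand this rational in ℤ_13: compute digits iteratively via d_i = x_i mod 13, x_{i+1} = (x_i − d_i)/13. The first 5 digits are (1, 0, 7, 5, 9).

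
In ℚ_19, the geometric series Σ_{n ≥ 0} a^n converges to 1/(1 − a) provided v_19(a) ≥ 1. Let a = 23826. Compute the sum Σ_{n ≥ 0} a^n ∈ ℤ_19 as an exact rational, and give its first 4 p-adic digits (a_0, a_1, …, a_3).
Σ a^n = 1/(1 − a) = -1/23825;  first 4 digits = (1, 0, 9, 3)

v_19(a) = 2 ≥ 1, so the series converges in ℤ_19 to 1/(1 − a) = 1/(1 − 23826) = -1/23825. Expand this rational in ℤ_19: compute digits iteratively via d_i = x_i mod 19, x_{i+1} = (x_i − d_i)/19. The first 4 digits are (1, 0, 9, 3).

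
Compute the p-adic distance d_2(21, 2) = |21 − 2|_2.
d_2(21, 2) = 1

Step 1 — x − y = 21 − 2 = 19. Step 2 — v_2(19) = 0 (factor: 19 = (2^0 · 19); the sign does not affect v_p). Step 3 — |x − y|_2 = 2^{0} = 1.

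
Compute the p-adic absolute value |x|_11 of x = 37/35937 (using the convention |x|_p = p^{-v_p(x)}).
|37/35937|_11 = 1331

Step 1 — compute v_11(x) by factoring powers of 11 out of the numerator and denominator: v_11(37/35937) = -3. Step 2 — apply |x|_p = p^{-v_p(x)} = 11^{3} = 1331.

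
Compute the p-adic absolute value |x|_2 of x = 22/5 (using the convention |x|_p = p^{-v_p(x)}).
|22/5|_2 = 1/2

Step 1 — compute v_2(x) by factoring powers of 2 out of the numerator and denominator: v_2(22/5) = 1. Step 2 — apply |x|_p = p^{-v_p(x)} = 2^{-1} = 1/2.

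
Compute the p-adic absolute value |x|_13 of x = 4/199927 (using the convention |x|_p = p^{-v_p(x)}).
|4/199927|_13 = 28561

Step 1 — compute v_13(x) by factoring powers of 13 out of the numerator and denominator: v_13(4/199927) = -4. Step 2 — apply |x|_p = p^{-v_p(x)} = 13^{4} = 28561.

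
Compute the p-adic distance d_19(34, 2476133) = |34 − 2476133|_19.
d_19(34, 2476133) = 1/2476099

Step 1 — x − y = 34 − 2476133 = -2476099. Step 2 — v_19(-2476099) = 5 (factor: -2476099 = −(19^5 · 1); the sign does not affect v_p). Step 3 — |x − y|_19 = 19^{-5} = 1/2476099.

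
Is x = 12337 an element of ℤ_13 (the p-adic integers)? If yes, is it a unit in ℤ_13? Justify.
x ∈ ℤ_13 but not a unit; v_13(x) = 2 > 0

ℤ_13 = {x ∈ ℚ_13 : v_13(x) ≥ 0} and ℤ_13^× = {x ∈ ℤ_13 : v_13(x) = 0}. Here v_13(12337) = v_13(num) − v_13(den) = 2; compare against these criteria.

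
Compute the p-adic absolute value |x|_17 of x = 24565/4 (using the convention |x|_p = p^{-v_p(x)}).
|24565/4|_17 = 1/4913

Step 1 — compute v_17(x) by factoring powers of 17 out of the numerator and denominator: v_17(24565/4) = 3. Step 2 — apply |x|_p = p^{-v_p(x)} = 17^{-3} = 1/4913.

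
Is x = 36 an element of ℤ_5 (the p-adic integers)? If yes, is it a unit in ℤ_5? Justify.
x ∈ ℤ_5^× (unit); v_5(x) = 0

ℤ_5 = {x ∈ ℚ_5 : v_5(x) ≥ 0} and ℤ_5^× = {x ∈ ℤ_5 : v_5(x) = 0}. Here v_5(36) = v_5(num) − v_5(den) = 0; compare against these criteria.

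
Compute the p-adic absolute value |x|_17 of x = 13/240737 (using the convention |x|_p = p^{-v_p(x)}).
|13/240737|_17 = 4913

Step 1 — compute v_17(x) by factoring powers of 17 out of the numerator and denominator: v_17(13/240737) = -3. Step 2 — apply |x|_p = p^{-v_p(x)} = 17^{3} = 4913.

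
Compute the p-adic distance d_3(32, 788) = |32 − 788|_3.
d_3(32, 788) = 1/27

Step 1 — x − y = 32 − 788 = -756. Step 2 — v_3(-756) = 3 (factor: -756 = −(3^3 · 28); the sign does not affect v_p). Step 3 — |x − y|_3 = 3^{-3} = 1/27.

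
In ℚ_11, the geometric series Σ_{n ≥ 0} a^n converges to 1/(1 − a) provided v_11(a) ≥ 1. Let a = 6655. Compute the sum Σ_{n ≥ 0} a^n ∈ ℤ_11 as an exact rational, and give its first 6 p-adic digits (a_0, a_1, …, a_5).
Σ a^n = 1/(1 − a) = -1/6654;  first 6 digits = (1, 0, 0, 5, 0, 0)

v_11(a) = 3 ≥ 1, so the series converges in ℤ_11 to 1/(1 − a) = 1/(1 − 6655) = -1/6654. Expand this rational in ℤ_11: compute digits iteratively via d_i = x_i mod 11, x_{i+1} = (x_i − d_i)/11. The first 6 digits are (1, 0, 0, 5, 0, 0).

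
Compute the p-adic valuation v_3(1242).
v_3(1242) = 3

v_3(n) is the largest exponent k such that 3^k divides n. Factor out: 1242 = 3^3 · 46. (Sign doesn't affect v_p.) So v_3(1242) = 3.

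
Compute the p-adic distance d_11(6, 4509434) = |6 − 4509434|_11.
d_11(6, 4509434) = 1/161051

Step 1 — x − y = 6 − 4509434 = -4509428. Step 2 — v_11(-4509428) = 5 (factor: -4509428 = −(11^5 · 28); the sign does not affect v_p). Step 3 — |x − y|_11 = 11^{-5} = 1/161051.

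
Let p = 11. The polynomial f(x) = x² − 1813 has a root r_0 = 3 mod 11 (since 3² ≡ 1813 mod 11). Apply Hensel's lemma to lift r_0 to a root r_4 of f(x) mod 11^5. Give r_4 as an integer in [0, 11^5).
r_4 = 94724 (mod 161051)

Hensel's recurrence: r_{i+1} = r_i − f(r_i)·(f′(r_i))^{-1} mod 11^{i+2}, with f′(x) = 2x. Iterate:
  r_0 = 3 (mod 11)
  r_1 = 102 (mod 121)
  r_2 = 223 (mod 1331)
  r_3 = 6878 (mod 14641)
  r_4 = 94724 (mod 161051)
Final: r_4 = 94724, and one checks f(r_4) ≡ 0 mod 11^5.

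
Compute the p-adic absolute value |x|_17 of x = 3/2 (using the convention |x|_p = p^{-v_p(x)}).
|3/2|_17 = 1

Step 1 — compute v_17(x) by factoring powers of 17 out of the numerator and denominator: v_17(3/2) = 0. Step 2 — apply |x|_p = p^{-v_p(x)} = 17^{0} = 1.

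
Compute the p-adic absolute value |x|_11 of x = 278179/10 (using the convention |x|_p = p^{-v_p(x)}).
|278179/10|_11 = 1/14641

Step 1 — compute v_11(x) by factoring powers of 11 out of the numerator and denominator: v_11(278179/10) = 4. Step 2 — apply |x|_p = p^{-v_p(x)} = 11^{-4} = 1/14641.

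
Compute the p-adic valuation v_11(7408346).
v_11(7408346) = 5

v_11(n) is the largest exponent k such that 11^k divides n. Factor out: 7408346 = 11^5 · 46. (Sign doesn't affect v_p.) So v_11(7408346) = 5.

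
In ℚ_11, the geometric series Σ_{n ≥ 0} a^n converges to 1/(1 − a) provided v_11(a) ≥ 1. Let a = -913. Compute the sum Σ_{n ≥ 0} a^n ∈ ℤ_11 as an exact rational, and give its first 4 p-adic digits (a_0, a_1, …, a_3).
Σ a^n = 1/(1 − a) = 1/914;  first 4 digits = (1, 5, 6, 2)

v_11(a) = 1 ≥ 1, so the series converges in ℤ_11 to 1/(1 − a) = 1/(1 − (-913)) = 1/914. Expand this rational in ℤ_11: compute digits iteratively via d_i = x_i mod 11, x_{i+1} = (x_i − d_i)/11. The first 4 digits are (1, 5, 6, 2).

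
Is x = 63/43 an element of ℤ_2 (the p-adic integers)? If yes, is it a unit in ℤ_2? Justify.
x ∈ ℤ_2^× (unit); v_2(x) = 0

ℤ_2 = {x ∈ ℚ_2 : v_2(x) ≥ 0} and ℤ_2^× = {x ∈ ℤ_2 : v_2(x) = 0}. Here v_2(63/43) = v_2(num) − v_2(den) = 0; compare against these criteria.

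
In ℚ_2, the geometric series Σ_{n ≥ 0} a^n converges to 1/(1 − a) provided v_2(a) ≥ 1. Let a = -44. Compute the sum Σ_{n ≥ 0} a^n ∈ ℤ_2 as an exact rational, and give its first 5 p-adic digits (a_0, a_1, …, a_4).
Σ a^n = 1/(1 − a) = 1/45;  first 5 digits = (1, 0, 1, 0, 0)

v_2(a) = 2 ≥ 1, so the series converges in ℤ_2 to 1/(1 − a) = 1/(1 − (-44)) = 1/45. Expand this rational in ℤ_2: compute digits iteratively via d_i = x_i mod 2, x_{i+1} = (x_i − d_i)/2. The first 5 digits are (1, 0, 1, 0, 0).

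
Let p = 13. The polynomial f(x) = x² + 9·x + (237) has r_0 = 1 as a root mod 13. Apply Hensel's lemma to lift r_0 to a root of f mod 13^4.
r_3 = 15419 (mod 28561)

Hensel: r_{i+1} = r_i − f(r_i)·(f′(r_i))^{-1} mod 13^{i+2}, f′(x) = 2x + 9. Iterate:
  r_0 = 1 (mod 13)
  r_1 = 40 (mod 169)
  r_2 = 40 (mod 2197)
  r_3 = 15419 (mod 28561)
Final: r = 15419 satisfies f(r) ≡ 0 mod 13^4.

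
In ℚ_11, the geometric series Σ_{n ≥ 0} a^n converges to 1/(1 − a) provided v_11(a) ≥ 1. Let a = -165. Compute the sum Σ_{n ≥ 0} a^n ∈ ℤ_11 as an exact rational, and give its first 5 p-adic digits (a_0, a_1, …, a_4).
Σ a^n = 1/(1 − a) = 1/166;  first 5 digits = (1, 7, 3, 0, 6)

v_11(a) = 1 ≥ 1, so the series converges in ℤ_11 to 1/(1 − a) = 1/(1 − (-165)) = 1/166. Expand this rational in ℤ_11: compute digits iteratively via d_i = x_i mod 11, x_{i+1} = (x_i − d_i)/11. The first 5 digits are (1, 7, 3, 0, 6).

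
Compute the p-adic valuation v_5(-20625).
v_5(-20625) = 4

v_5(n) is the largest exponent k such that 5^k divides n. Factor out: -20625 = -5^4 · 33. (Sign doesn't affect v_p.) So v_5(-20625) = 4.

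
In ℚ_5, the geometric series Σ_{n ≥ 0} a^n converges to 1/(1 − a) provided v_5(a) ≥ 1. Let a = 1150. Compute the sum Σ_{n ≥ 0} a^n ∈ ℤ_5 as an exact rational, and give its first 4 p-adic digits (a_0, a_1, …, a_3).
Σ a^n = 1/(1 − a) = -1/1149;  first 4 digits = (1, 0, 1, 4)

v_5(a) = 2 ≥ 1, so the series converges in ℤ_5 to 1/(1 − a) = 1/(1 − 1150) = -1/1149. Expand this rational in ℤ_5: compute digits iteratively via d_i = x_i mod 5, x_{i+1} = (x_i − d_i)/5. The first 4 digits are (1, 0, 1, 4).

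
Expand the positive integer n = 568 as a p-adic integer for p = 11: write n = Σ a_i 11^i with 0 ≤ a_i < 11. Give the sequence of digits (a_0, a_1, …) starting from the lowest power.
(a_0, a_1, …) = (7, 7, 4)

Repeated division by 11 gives the digits low-to-high: 568 = 7 + 7·11^1 + 4·11^2. Digit sequence: (7, 7, 4).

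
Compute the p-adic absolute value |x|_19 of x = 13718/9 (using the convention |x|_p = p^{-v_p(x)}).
|13718/9|_19 = 1/6859

Step 1 — compute v_19(x) by factoring powers of 19 out of the numerator and denominator: v_19(13718/9) = 3. Step 2 — apply |x|_p = p^{-v_p(x)} = 19^{-3} = 1/6859.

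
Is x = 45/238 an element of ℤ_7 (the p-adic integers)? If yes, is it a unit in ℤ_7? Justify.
x ∉ ℤ_7 (v_7(x) = -1 < 0)

ℤ_7 = {x ∈ ℚ_7 : v_7(x) ≥ 0} and ℤ_7^× = {x ∈ ℤ_7 : v_7(x) = 0}. Here v_7(45/238) = v_7(num) − v_7(den) = -1; compare against these criteria.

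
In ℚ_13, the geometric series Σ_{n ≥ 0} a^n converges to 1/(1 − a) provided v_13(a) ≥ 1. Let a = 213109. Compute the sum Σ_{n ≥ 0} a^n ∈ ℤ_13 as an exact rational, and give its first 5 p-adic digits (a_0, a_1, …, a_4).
Σ a^n = 1/(1 − a) = -1/213108;  first 5 digits = (1, 0, 0, 6, 7)

v_13(a) = 3 ≥ 1, so the series converges in ℤ_13 to 1/(1 − a) = 1/(1 − 213109) = -1/213108. Expand this rational in ℤ_13: compute digits iteratively via d_i = x_i mod 13, x_{i+1} = (x_i − d_i)/13. The first 5 digits are (1, 0, 0, 6, 7).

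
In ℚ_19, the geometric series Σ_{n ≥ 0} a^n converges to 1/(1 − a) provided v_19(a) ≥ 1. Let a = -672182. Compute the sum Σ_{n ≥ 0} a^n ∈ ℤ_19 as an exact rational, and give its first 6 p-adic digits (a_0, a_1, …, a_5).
Σ a^n = 1/(1 − a) = 1/672183;  first 6 digits = (1, 0, 0, 16, 13, 18)

v_19(a) = 3 ≥ 1, so the series converges in ℤ_19 to 1/(1 − a) = 1/(1 − (-672182)) = 1/672183. Expand this rational in ℤ_19: compute digits iteratively via d_i = x_i mod 19, x_{i+1} = (x_i − d_i)/19. The first 6 digits are (1, 0, 0, 16, 13, 18).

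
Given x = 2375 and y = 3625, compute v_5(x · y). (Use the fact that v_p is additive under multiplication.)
v_5(8609375) = 6

v_p(x) = 3 (factor: 2375 = 5^3 · 19); v_p(y) = 3 (factor: 3625 = 5^3 · 29). Additivity: v_p(xy) = v_p(x) + v_p(y) = 3 + 3 = 6. (Direct check: xy = 8609375 = 5^6 · (551).)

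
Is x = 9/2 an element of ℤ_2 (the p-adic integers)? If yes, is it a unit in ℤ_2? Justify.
x ∉ ℤ_2 (v_2(x) = -1 < 0)

ℤ_2 = {x ∈ ℚ_2 : v_2(x) ≥ 0} and ℤ_2^× = {x ∈ ℤ_2 : v_2(x) = 0}. Here v_2(9/2) = v_2(num) − v_2(den) = -1; compare against these criteria.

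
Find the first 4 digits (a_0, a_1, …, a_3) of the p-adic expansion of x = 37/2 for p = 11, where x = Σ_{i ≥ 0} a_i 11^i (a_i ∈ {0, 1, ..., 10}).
(a_0, …, a_3) = (2, 7, 5, 5)

v_11(37/2) = 0 (numerator and denominator both coprime to 11), so x ∈ ℤ_11^×. Compute digits iteratively via a_i = x_i mod 11, x_{i+1} = (x_i − a_i)/11, with x_0 = x:
  x_0 = 37/2;  a_0 = 2;  x_1 = (x_0 − 2)/11 = 3/2
  x_1 = 3/2;  a_1 = 7;  x_2 = (x_1 − 7)/11 = -1/2
  x_2 = -1/2;  a_2 = 5;  x_3 = (x_2 − 5)/11 = -1/2
  x_3 = -1/2;  a_3 = 5;  x_4 = (x_3 − 5)/11 = -1/2
Digits: (2, 7, 5, 5).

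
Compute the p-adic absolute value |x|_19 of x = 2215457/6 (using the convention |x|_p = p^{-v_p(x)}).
|2215457/6|_19 = 1/130321

Step 1 — compute v_19(x) by factoring powers of 19 out of the numerator and denominator: v_19(2215457/6) = 4. Step 2 — apply |x|_p = p^{-v_p(x)} = 19^{-4} = 1/130321.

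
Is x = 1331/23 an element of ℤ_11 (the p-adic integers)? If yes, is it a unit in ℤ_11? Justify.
x ∈ ℤ_11 but not a unit; v_11(x) = 3 > 0

ℤ_11 = {x ∈ ℚ_11 : v_11(x) ≥ 0} and ℤ_11^× = {x ∈ ℤ_11 : v_11(x) = 0}. Here v_11(1331/23) = v_11(num) − v_11(den) = 3; compare against these criteria.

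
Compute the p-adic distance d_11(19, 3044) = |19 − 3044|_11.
d_11(19, 3044) = 1/121

Step 1 — x − y = 19 − 3044 = -3025. Step 2 — v_11(-3025) = 2 (factor: -3025 = −(11^2 · 25); the sign does not affect v_p). Step 3 — |x − y|_11 = 11^{-2} = 1/121.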